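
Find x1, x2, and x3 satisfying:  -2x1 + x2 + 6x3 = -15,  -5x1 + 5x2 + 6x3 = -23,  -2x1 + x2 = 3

x1 = -4, x2 = -5, x3 = -3

Row-reduce the augmented matrix:
R1 ← R1 / (-2).
R2 ← R2 + 5·R1.
R3 ← R3 + 2·R1.
R2 ← R2 / (5/2).
R1 ← R1 + 1/2·R2.
R3 ← R3 / (-6).
R1 ← R1 + 24/5·R3.
R2 ← R2 + 18/5·R3.
Reading off the reduced rows gives x1 = -4, x2 = -5, x3 = -3.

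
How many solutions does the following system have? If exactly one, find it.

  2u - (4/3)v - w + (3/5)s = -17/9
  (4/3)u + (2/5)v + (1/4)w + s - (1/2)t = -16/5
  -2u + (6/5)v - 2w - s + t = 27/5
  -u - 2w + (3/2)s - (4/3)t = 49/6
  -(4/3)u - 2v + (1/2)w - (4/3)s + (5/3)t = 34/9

Row-reduce the augmented matrix:
R1 ← R1 / (2).
R2 ← R2 − 4/3·R1.
R3 ← R3 + 2·R1.
R4 ← R4 + 1·R1.
R5 ← R5 + 4/3·R1.
R2 ← R2 / (58/45).
R1 ← R1 + 2/3·R2.
R3 ← R3 + 2/15·R2.
R4 ← R4 + 2/3·R2.
R5 ← R5 + 26/9·R2.
R3 ← R3 / (-337/116).
R1 ← R1 + 3/116·R3.
R2 ← R2 − 165/232·R3.
R4 ← R4 + 235/116·R3.
R5 ← R5 − 219/116·R3.
R4 ← R4 / (3953/1685).
R1 ← R1 − 2067/3370·R4.
R2 ← R2 − 129/337·R4.
R3 ← R3 − 196/1685·R4.
R5 ← R5 − 194/1011·R4.
R5 ← R5 / (715/531).
R1 ← R1 − 19/59·R5.
R2 ← R2 − 25/118·R5.
R3 ← R3 + 38/177·R5.
R4 ← R4 + 170/177·R5.
Reading off the reduced rows gives u = -3, v = -4/3, w = -4/3, s = 5/3, t = 0.

u = -3, v = -4/3, w = -4/3, s = 5/3, t = 0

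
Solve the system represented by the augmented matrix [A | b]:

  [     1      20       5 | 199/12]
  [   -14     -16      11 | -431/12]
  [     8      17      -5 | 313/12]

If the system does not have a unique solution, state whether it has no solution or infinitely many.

Row-reduce the augmented matrix:
R2 ← R2 + 14·R1.
R3 ← R3 − 8·R1.
R2 ← R2 / (264).
R1 ← R1 − 20·R2.
R3 ← R3 + 143·R2.
R3 ← R3 / (-9/8).
R1 ← R1 + 25/22·R3.
R2 ← R2 − 27/88·R3.
Reading off the reduced rows gives x_1 = 2, x_2 = 2/3, x_3 = 1/4.

x_1 = 2, x_2 = 2/3, x_3 = 1/4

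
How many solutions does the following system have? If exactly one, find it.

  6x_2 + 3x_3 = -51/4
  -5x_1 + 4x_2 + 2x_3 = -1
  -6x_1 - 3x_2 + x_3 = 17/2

Row-reduce the augmented matrix:
Swap R1 and R2.
R1 ← R1 / (-5).
R3 ← R3 + 6·R1.
R2 ← R2 / (6).
R1 ← R1 + 4/5·R2.
R3 ← R3 + 39/5·R2.
R3 ← R3 / (5/2).
R2 ← R2 − 1/2·R3.
Reading off the reduced rows gives x_1 = -3/2, x_2 = -3/4, x_3 = -11/4.

x_1 = -3/2, x_2 = -3/4, x_3 = -11/4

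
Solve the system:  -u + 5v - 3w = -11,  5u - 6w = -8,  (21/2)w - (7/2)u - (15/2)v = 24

Row-reduce:
R1 ← R1 / (-1).
R2 ← R2 − 5·R1.
R3 ← R3 + 7/2·R1.
R2 ← R2 / (25).
R1 ← R1 + 5·R2.
R3 ← R3 + 25·R2.
Row 3 reduces to 0 = -1/2, a contradiction. The system is inconsistent.

no solution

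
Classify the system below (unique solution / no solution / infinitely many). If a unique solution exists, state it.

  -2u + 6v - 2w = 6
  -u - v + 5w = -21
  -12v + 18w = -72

Row-reduce:
R1 ← R1 / (-2).
R2 ← R2 + 1·R1.
R2 ← R2 / (-4).
R1 ← R1 + 3·R2.
R3 ← R3 + 12·R2.
Rank is 2 with 3 unknowns, leaving w free.

infinitely many solutions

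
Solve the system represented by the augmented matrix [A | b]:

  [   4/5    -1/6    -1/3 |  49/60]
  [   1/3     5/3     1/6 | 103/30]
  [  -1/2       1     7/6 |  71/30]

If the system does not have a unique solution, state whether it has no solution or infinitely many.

x_1 = 2, x_2 = 3/2, x_3 = 8/5

Row-reduce the augmented matrix:
R1 ← R1 / (4/5).
R2 ← R2 − 1/3·R1.
R3 ← R3 + 1/2·R1.
R2 ← R2 / (125/72).
R1 ← R1 + 5/24·R2.
R3 ← R3 − 43/48·R2.
R3 ← R3 / (1201/1500).
R1 ← R1 + 19/50·R3.
R2 ← R2 − 22/125·R3.
Reading off the reduced rows gives x_1 = 2, x_2 = 3/2, x_3 = 8/5.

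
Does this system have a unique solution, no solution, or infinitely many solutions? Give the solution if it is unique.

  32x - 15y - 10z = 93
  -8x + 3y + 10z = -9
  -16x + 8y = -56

Row-reduce:
R1 ← R1 / (32).
R2 ← R2 + 8·R1.
R3 ← R3 + 16·R1.
R2 ← R2 / (-3/4).
R1 ← R1 + 15/32·R2.
R3 ← R3 − 1/2·R2.
Rank is 2 with 3 unknowns, leaving z free.

infinitely many solutions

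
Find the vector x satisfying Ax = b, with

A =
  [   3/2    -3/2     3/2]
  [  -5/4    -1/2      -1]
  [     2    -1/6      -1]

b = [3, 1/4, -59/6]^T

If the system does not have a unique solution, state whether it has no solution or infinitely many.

x_1 = -3, x_2 = -1, x_3 = 4

Row-reduce the augmented matrix:
R1 ← R1 / (3/2).
R2 ← R2 + 5/4·R1.
R3 ← R3 − 2·R1.
R2 ← R2 / (-7/4).
R1 ← R1 + 1·R2.
R3 ← R3 − 11/6·R2.
R3 ← R3 / (-115/42).
R1 ← R1 − 6/7·R3.
R2 ← R2 + 1/7·R3.
Reading off the reduced rows gives x_1 = -3, x_2 = -1, x_3 = 4.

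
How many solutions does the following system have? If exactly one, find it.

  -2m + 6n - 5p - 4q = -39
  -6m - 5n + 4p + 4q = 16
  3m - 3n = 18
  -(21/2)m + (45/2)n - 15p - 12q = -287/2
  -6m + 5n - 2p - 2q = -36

Row-reduce:
R1 ← R1 / (-2).
R2 ← R2 + 6·R1.
R3 ← R3 − 3·R1.
R4 ← R4 + 21/2·R1.
R5 ← R5 + 6·R1.
R2 ← R2 / (-23).
R1 ← R1 + 3·R2.
R3 ← R3 − 6·R2.
R4 ← R4 + 9·R2.
R5 ← R5 + 13·R2.
R3 ← R3 / (-117/46).
R1 ← R1 − 1/46·R3.
R2 ← R2 + 19/23·R3.
R4 ← R4 − 351/92·R3.
R5 ← R5 − 52/23·R3.
Swap R4 and R5.
R4 ← R4 / (-2/3).
R1 ← R1 + 4/39·R4.
R2 ← R2 + 4/39·R4.
R3 ← R3 − 28/39·R4.
Row 5 reduces to 0 = 1/2, a contradiction. The system is inconsistent.

no solution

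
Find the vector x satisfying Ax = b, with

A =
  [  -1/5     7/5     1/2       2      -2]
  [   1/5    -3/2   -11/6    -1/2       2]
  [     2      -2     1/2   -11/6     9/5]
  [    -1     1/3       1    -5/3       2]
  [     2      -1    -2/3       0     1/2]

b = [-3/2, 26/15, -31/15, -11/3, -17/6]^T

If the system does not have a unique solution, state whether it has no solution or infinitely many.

x_1 = -3, x_2 = -4, x_3 = -1, x_4 = -1, x_5 = -3

Row-reduce the augmented matrix:
R1 ← R1 / (-1/5).
R2 ← R2 − 1/5·R1.
R3 ← R3 − 2·R1.
R4 ← R4 + 1·R1.
R5 ← R5 − 2·R1.
R2 ← R2 / (-1/10).
R1 ← R1 + 7·R2.
R3 ← R3 − 12·R2.
R4 ← R4 + 20/3·R2.
R5 ← R5 − 13·R2.
R3 ← R3 / (-309/2).
R1 ← R1 − 545/6·R3.
R2 ← R2 − 40/3·R3.
R4 ← R4 − 1573/18·R3.
R5 ← R5 + 169·R3.
R4 ← R4 / (7027/16686).
R1 ← R1 − 8375/5562·R4.
R2 ← R2 − 5845/2781·R4.
R3 ← R3 + 1189/927·R4.
R5 ← R5 + 1636/927·R4.
R5 ← R5 / (106191/14054).
R1 ← R1 + 47774/7027·R5.
R2 ← R2 + 70854/7027·R5.
R3 ← R3 − 37332/7027·R5.
R4 ← R4 − 142302/35135·R5.
Reading off the reduced rows gives x_1 = -3, x_2 = -4, x_3 = -1, x_4 = -1, x_5 = -3.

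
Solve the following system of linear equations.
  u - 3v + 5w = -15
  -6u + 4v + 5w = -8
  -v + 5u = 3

Row-reduce the augmented matrix:
R2 ← R2 + 6·R1.
R3 ← R3 − 5·R1.
R2 ← R2 / (-14).
R1 ← R1 + 3·R2.
R3 ← R3 − 14·R2.
R3 ← R3 / (10).
R1 ← R1 + 5/2·R3.
R2 ← R2 + 5/2·R3.
Reading off the reduced rows gives u = 1, v = 2, w = -2.

u = 1, v = 2, w = -2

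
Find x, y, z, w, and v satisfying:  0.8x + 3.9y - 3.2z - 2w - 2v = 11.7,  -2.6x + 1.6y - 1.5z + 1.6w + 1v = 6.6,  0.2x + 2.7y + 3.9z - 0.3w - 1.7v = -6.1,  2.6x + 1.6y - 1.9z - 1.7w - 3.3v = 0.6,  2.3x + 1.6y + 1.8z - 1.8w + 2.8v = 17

x = 2, y = 3, z = -2, w = 0, v = 4

Row-reduce the augmented matrix:
R1 ← R1 / (4/5).
R2 ← R2 + 13/5·R1.
R3 ← R3 − 1/5·R1.
R4 ← R4 − 13/5·R1.
R5 ← R5 − 23/10·R1.
R2 ← R2 / (571/40).
R1 ← R1 − 39/8·R2.
R3 ← R3 − 69/40·R2.
R4 ← R4 + 443/40·R2.
R5 ← R5 + 769/80·R2.
R3 ← R3 / (17524/2855).
R1 ← R1 − 73/1142·R3.
R2 ← R2 + 476/571·R3.
R4 ← R4 + 2091/2855·R3.
R5 ← R5 − 34109/11420·R3.
R4 ← R4 / (191527/175240).
R1 ← R1 + 58521/70096·R4.
R2 ← R2 + 2065/8762·R4.
R3 ← R3 − 4523/35048·R4.
R5 ← R5 − 185747/700960·R4.
R5 ← R5 / (4122529/766108).
R1 ← R1 + 566939/383054·R5.
R2 ← R2 + 19204/27361·R5.
R3 ← R3 − 8871/191527·R5.
R4 ← R4 + 198189/191527·R5.
Reading off the reduced rows gives x = 2, y = 3, z = -2, w = 0, v = 4.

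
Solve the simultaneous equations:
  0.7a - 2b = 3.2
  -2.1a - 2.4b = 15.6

Row-reduce the augmented matrix:
R1 ← R1 / (7/10).
R2 ← R2 + 21/10·R1.
R2 ← R2 / (-42/5).
R1 ← R1 + 20/7·R2.
Reading off the reduced rows gives a = -4, b = -3.

a = -4, b = -3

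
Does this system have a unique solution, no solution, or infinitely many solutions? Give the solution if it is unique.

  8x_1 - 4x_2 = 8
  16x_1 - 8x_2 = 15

no solution

Row-reduce:
R1 ← R1 / (8).
R2 ← R2 − 16·R1.
Row 2 reduces to 0 = -1, a contradiction. The system is inconsistent.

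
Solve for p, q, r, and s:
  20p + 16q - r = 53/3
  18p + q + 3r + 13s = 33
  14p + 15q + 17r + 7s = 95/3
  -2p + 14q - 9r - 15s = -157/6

p = 4/3, q = -1/2, r = 1, s = 1/2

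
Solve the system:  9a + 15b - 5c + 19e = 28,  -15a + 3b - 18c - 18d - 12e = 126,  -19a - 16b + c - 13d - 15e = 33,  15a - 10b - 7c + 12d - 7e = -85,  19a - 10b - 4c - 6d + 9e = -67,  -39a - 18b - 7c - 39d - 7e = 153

no solution

Row-reduce:
R1 ← R1 / (9).
R2 ← R2 + 15·R1.
R3 ← R3 + 19·R1.
R4 ← R4 − 15·R1.
R5 ← R5 − 19·R1.
R6 ← R6 + 39·R1.
R2 ← R2 / (28).
R1 ← R1 − 5/3·R2.
R3 ← R3 − 47/3·R2.
R4 ← R4 + 35·R2.
R5 ← R5 + 125/3·R2.
R6 ← R6 − 47·R2.
R3 ← R3 / (145/28).
R1 ← R1 − 85/84·R3.
R2 ← R2 + 79/84·R3.
R4 ← R4 + 379/12·R3.
R5 ← R5 + 2741/84·R3.
R6 ← R6 − 435/28·R3.
R4 ← R4 / (-12337/435).
R1 ← R1 − 143/87·R4.
R2 ← R2 + 511/435·R4.
R3 ← R3 + 82/145·R4.
R5 ← R5 + 22289/435·R4.
R5 ← R5 / (-529897/12337).
R1 ← R1 − 2234/949·R5.
R2 ← R2 − 48/169·R5.
R3 ← R3 − 15907/12337·R5.
R4 ← R4 + 31300/12337·R5.
Row 6 reduces to 0 = -2, a contradiction. The system is inconsistent.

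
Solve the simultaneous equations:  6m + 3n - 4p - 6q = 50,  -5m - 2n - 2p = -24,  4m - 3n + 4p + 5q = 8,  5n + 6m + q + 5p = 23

m = 6, n = 2, p = -5, q = 2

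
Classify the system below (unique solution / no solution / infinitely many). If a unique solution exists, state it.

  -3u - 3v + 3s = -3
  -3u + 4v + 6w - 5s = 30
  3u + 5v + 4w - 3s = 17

Row-reduce:
R1 ← R1 / (-3).
R2 ← R2 + 3·R1.
R3 ← R3 − 3·R1.
R2 ← R2 / (7).
R1 ← R1 − 1·R2.
R3 ← R3 − 2·R2.
R3 ← R3 / (16/7).
R1 ← R1 + 6/7·R3.
R2 ← R2 − 6/7·R3.
Rank is 3 with 4 unknowns, leaving s free.

infinitely many solutions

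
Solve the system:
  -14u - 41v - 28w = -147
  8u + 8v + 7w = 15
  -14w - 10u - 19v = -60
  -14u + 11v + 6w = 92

no solution

Row-reduce:
R1 ← R1 / (-14).
R2 ← R2 − 8·R1.
R3 ← R3 + 10·R1.
R4 ← R4 + 14·R1.
R2 ← R2 / (-108/7).
R1 ← R1 − 41/14·R2.
R3 ← R3 − 72/7·R2.
R4 ← R4 − 52·R2.
Swap R3 and R4.
R3 ← R3 / (11/3).
R1 ← R1 − 7/24·R3.
R2 ← R2 − 7/12·R3.
Row 4 reduces to 0 = -1, a contradiction. The system is inconsistent.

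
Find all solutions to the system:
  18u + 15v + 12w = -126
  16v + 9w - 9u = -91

infinitely many solutions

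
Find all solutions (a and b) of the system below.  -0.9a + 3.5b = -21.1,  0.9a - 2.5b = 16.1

a = 4, b = -5

Row-reduce the augmented matrix:
R1 ← R1 / (-9/10).
R2 ← R2 − 9/10·R1.
R1 ← R1 + 35/9·R2.
Reading off the reduced rows gives a = 4, b = -5.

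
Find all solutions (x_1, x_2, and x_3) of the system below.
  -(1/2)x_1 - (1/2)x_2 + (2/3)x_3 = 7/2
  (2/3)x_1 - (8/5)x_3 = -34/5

Row-reduce:
R1 ← R1 / (-1/2).
R2 ← R2 − 2/3·R1.
R2 ← R2 / (-2/3).
R1 ← R1 − 1·R2.
Rank is 2 with 3 unknowns, leaving x_3 free.

infinitely many solutions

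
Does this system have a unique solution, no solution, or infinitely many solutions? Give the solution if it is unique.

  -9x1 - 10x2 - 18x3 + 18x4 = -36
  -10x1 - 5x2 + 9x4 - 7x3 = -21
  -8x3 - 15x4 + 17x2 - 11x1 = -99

infinitely many solutions

Row-reduce:
R1 ← R1 / (-9).
R2 ← R2 + 10·R1.
R3 ← R3 + 11·R1.
R2 ← R2 / (55/9).
R1 ← R1 − 10/9·R2.
R3 ← R3 − 263/9·R2.
R3 ← R3 / (-2649/55).
R1 ← R1 + 4/11·R3.
R2 ← R2 − 117/55·R3.
Rank is 3 with 4 unknowns, leaving x4 free.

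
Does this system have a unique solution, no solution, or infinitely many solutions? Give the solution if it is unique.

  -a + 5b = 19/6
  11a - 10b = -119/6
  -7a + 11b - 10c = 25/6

Row-reduce the augmented matrix:
R1 ← R1 / (-1).
R2 ← R2 − 11·R1.
R3 ← R3 + 7·R1.
R2 ← R2 / (45).
R1 ← R1 + 5·R2.
R3 ← R3 + 24·R2.
R3 ← R3 / (-10).
Reading off the reduced rows gives a = -3/2, b = 1/3, c = 1.

a = -3/2, b = 1/3, c = 1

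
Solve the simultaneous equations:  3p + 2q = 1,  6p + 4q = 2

infinitely many solutions

Row-reduce:
R1 ← R1 / (3).
R2 ← R2 − 6·R1.
Rank is 1 with 2 unknowns, leaving q free.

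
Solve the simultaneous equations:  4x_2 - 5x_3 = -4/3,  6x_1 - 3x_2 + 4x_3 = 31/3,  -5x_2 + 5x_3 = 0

Row-reduce the augmented matrix:
Swap R1 and R2.
R1 ← R1 / (6).
R2 ← R2 / (4).
R1 ← R1 + 1/2·R2.
R3 ← R3 + 5·R2.
R3 ← R3 / (-5/4).
R1 ← R1 − 1/24·R3.
R2 ← R2 + 5/4·R3.
Reading off the reduced rows gives x_1 = 3/2, x_2 = 4/3, x_3 = 4/3.

x_1 = 3/2, x_2 = 4/3, x_3 = 4/3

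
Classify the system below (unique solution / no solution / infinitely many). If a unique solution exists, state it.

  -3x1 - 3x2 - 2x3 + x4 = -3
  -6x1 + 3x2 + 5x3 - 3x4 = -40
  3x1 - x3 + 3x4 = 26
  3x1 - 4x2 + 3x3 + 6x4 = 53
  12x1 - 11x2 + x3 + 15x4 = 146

x1 = 4, x2 = -2, x3 = 1, x4 = 5

Row-reduce the augmented matrix:
R1 ← R1 / (-3).
R2 ← R2 + 6·R1.
R3 ← R3 − 3·R1.
R4 ← R4 − 3·R1.
R5 ← R5 − 12·R1.
R2 ← R2 / (9).
R1 ← R1 − 1·R2.
R3 ← R3 + 3·R2.
R4 ← R4 + 7·R2.
R5 ← R5 + 23·R2.
Swap R3 and R4.
R3 ← R3 / (8).
R1 ← R1 + 1/3·R3.
R2 ← R2 − 1·R3.
R5 ← R5 − 16·R3.
R4 ← R4 / (7/3).
R1 ← R1 − 19/54·R4.
R2 ← R2 + 17/18·R4.
R3 ← R3 − 7/18·R4.
R5 reduces to 0 = 0, so the extra equation is consistent.
Reading off the reduced rows gives x1 = 4, x2 = -2, x3 = 1, x4 = 5.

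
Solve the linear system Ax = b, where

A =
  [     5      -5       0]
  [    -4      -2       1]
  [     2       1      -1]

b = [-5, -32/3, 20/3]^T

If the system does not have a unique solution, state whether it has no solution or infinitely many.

Row-reduce the augmented matrix:
R1 ← R1 / (5).
R2 ← R2 + 4·R1.
R3 ← R3 − 2·R1.
R2 ← R2 / (-6).
R1 ← R1 + 1·R2.
R3 ← R3 − 3·R2.
R3 ← R3 / (-1/2).
R1 ← R1 + 1/6·R3.
R2 ← R2 + 1/6·R3.
Reading off the reduced rows gives x_1 = 1, x_2 = 2, x_3 = -8/3.

x_1 = 1, x_2 = 2, x_3 = -8/3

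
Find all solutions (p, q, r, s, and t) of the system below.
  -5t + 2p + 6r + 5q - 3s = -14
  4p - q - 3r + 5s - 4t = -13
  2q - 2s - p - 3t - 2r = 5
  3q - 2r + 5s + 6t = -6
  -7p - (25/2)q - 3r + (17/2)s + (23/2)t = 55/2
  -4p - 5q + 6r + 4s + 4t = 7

no solution

Row-reduce:
R1 ← R1 / (2).
R2 ← R2 − 4·R1.
R3 ← R3 + 1·R1.
R5 ← R5 + 7·R1.
R6 ← R6 + 4·R1.
R2 ← R2 / (-11).
R1 ← R1 − 5/2·R2.
R3 ← R3 − 9/2·R2.
R4 ← R4 − 3·R2.
R5 ← R5 − 5·R2.
R6 ← R6 − 5·R2.
R3 ← R3 / (-113/22).
R1 ← R1 + 9/22·R3.
R2 ← R2 − 15/11·R3.
R4 ← R4 + 67/11·R3.
R5 ← R5 − 123/11·R3.
R6 ← R6 − 123/11·R3.
R4 ← R4 / (770/113).
R1 ← R1 − 104/113·R4.
R2 ← R2 + 83/113·R4.
R3 ← R3 + 22/113·R4.
R5 ← R5 − 585/113·R4.
R6 ← R6 − 585/113·R4.
R5 ← R5 / (-2841/154).
R1 ← R1 + 929/385·R5.
R2 ← R2 + 109/770·R5.
R3 ← R3 − 32/35·R5.
R4 ← R4 − 1271/770·R5.
R6 ← R6 + 2841/154·R5.
Row 6 reduces to 0 = 1/2, a contradiction. The system is inconsistent.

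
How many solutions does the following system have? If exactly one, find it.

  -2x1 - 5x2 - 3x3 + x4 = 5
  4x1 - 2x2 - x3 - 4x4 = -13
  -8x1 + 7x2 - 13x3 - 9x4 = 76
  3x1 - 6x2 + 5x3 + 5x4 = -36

no solution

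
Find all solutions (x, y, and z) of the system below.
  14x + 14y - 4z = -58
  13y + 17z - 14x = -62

Row-reduce:
R1 ← R1 / (14).
R2 ← R2 + 14·R1.
R2 ← R2 / (27).
R1 ← R1 − 1·R2.
Rank is 2 with 3 unknowns, leaving z free.

infinitely many solutions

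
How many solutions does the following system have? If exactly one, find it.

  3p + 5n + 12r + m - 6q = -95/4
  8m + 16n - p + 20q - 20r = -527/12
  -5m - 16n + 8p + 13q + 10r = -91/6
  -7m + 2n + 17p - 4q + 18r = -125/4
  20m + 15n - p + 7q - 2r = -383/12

Row-reduce the augmented matrix:
R2 ← R2 − 8·R1.
R3 ← R3 + 5·R1.
R4 ← R4 + 7·R1.
R5 ← R5 − 20·R1.
R2 ← R2 / (-24).
R1 ← R1 − 5·R2.
R3 ← R3 − 9·R2.
R4 ← R4 − 37·R2.
R5 ← R5 + 85·R2.
R3 ← R3 / (109/8).
R1 ← R1 + 53/24·R3.
R2 ← R2 − 25/24·R3.
R4 ← R4 + 13/24·R3.
R5 ← R5 − 661/24·R3.
R4 ← R4 / (19349/327).
R1 ← R1 − 3121/327·R4.
R2 ← R2 + 1139/327·R4.
R3 ← R3 − 68/109·R4.
R5 ← R5 + 42842/327·R4.
R5 ← R5 / (-1016276/19349).
R1 ← R1 − 84202/19349·R5.
R2 ← R2 + 31994/19349·R5.
R3 ← R3 − 53092/19349·R5.
R4 ← R4 + 24780/19349·R5.
Reading off the reduced rows gives m = 3/2, n = -3, p = 5/4, q = -3, r = -8/3.

m = 3/2, n = -3, p = 5/4, q = -3, r = -8/3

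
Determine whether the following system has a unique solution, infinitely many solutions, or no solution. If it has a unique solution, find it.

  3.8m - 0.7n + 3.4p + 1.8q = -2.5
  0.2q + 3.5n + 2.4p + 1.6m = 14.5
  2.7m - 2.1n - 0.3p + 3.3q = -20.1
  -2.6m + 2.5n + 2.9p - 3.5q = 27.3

m = 0, n = 3, p = 2, q = -4

Row-reduce the augmented matrix:
R1 ← R1 / (19/5).
R2 ← R2 − 8/5·R1.
R3 ← R3 − 27/10·R1.
R4 ← R4 + 13/5·R1.
R2 ← R2 / (721/190).
R1 ← R1 + 7/38·R2.
R3 ← R3 + 609/380·R2.
R4 ← R4 − 192/95·R2.
R3 ← R3 / (-1188/515).
R1 ← R1 − 97/103·R3.
R2 ← R2 − 184/721·R3.
R4 ← R4 − 33963/7210·R3.
R4 ← R4 / (4421/2640).
R1 ← R1 − 931/792·R4.
R2 ← R2 − 5/99·R4.
R3 ← R3 + 613/792·R4.
Reading off the reduced rows gives m = 0, n = 3, p = 2, q = -4.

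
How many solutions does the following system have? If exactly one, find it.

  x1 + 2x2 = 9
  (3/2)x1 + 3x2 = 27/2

Row-reduce:
R2 ← R2 − 3/2·R1.
Rank is 1 with 2 unknowns, leaving x2 free.

infinitely many solutions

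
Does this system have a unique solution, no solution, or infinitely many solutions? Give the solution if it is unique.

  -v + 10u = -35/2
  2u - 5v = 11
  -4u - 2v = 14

no solution

Row-reduce:
R1 ← R1 / (10).
R2 ← R2 − 2·R1.
R3 ← R3 + 4·R1.
R2 ← R2 / (-24/5).
R1 ← R1 + 1/10·R2.
R3 ← R3 + 12/5·R2.
Row 3 reduces to 0 = -1/4, a contradiction. The system is inconsistent.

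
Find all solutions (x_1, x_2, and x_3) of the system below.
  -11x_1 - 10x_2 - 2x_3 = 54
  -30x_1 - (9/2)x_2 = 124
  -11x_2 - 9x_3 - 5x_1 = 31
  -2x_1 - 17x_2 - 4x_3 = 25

Row-reduce:
R1 ← R1 / (-11).
R2 ← R2 + 30·R1.
R3 ← R3 + 5·R1.
R4 ← R4 + 2·R1.
R2 ← R2 / (501/22).
R1 ← R1 − 10/11·R2.
R3 ← R3 + 71/11·R2.
R4 ← R4 + 167/11·R2.
R3 ← R3 / (-1093/167).
R1 ← R1 + 6/167·R3.
R2 ← R2 − 40/167·R3.
Row 4 reduces to 0 = -1/3, a contradiction. The system is inconsistent.

no solution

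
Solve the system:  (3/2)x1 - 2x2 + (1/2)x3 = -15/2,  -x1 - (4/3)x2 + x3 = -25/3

Row-reduce:
R1 ← R1 / (3/2).
R2 ← R2 + 1·R1.
R2 ← R2 / (-8/3).
R1 ← R1 + 4/3·R2.
Rank is 2 with 3 unknowns, leaving x3 free.

infinitely many solutions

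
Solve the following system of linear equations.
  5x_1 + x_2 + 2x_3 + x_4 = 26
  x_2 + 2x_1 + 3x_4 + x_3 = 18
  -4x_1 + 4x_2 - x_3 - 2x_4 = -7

infinitely many solutions

Row-reduce:
R1 ← R1 / (5).
R2 ← R2 − 2·R1.
R3 ← R3 + 4·R1.
R2 ← R2 / (3/5).
R1 ← R1 − 1/5·R2.
R3 ← R3 − 24/5·R2.
R3 ← R3 / (-1).
R1 ← R1 − 1/3·R3.
R2 ← R2 − 1/3·R3.
Rank is 3 with 4 unknowns, leaving x_4 free.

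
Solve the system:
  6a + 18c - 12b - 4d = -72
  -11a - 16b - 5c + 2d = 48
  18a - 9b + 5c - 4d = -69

Row-reduce:
R1 ← R1 / (6).
R2 ← R2 + 11·R1.
R3 ← R3 − 18·R1.
R2 ← R2 / (-38).
R1 ← R1 + 2·R2.
R3 ← R3 − 27·R2.
R3 ← R3 / (-553/19).
R1 ← R1 − 29/19·R3.
R2 ← R2 + 14/19·R3.
Rank is 3 with 4 unknowns, leaving d free.

infinitely many solutions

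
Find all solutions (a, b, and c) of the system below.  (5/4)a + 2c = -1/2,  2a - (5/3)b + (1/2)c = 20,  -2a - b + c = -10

Row-reduce the augmented matrix:
R1 ← R1 / (5/4).
R2 ← R2 − 2·R1.
R3 ← R3 + 2·R1.
R2 ← R2 / (-5/3).
R3 ← R3 + 1·R2.
R3 ← R3 / (291/50).
R1 ← R1 − 8/5·R3.
R2 ← R2 − 81/50·R3.
Reading off the reduced rows gives a = 6, b = -6, c = -4.

a = 6, b = -6, c = -4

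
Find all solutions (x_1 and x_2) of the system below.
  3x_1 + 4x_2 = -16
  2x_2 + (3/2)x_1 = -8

Row-reduce:
R1 ← R1 / (3).
R2 ← R2 − 3/2·R1.
Rank is 1 with 2 unknowns, leaving x_2 free.

infinitely many solutions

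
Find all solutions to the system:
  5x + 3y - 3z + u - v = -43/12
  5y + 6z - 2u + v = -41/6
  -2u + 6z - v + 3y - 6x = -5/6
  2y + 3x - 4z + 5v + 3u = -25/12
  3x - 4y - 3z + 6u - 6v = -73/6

x = -1, y = -1/3, z = -5/3, u = -9/4, v = 1/3

Row-reduce the augmented matrix:
R1 ← R1 / (5).
R3 ← R3 + 6·R1.
R4 ← R4 − 3·R1.
R5 ← R5 − 3·R1.
R2 ← R2 / (5).
R1 ← R1 − 3/5·R2.
R3 ← R3 − 33/5·R2.
R4 ← R4 − 1/5·R2.
R5 ← R5 + 29/5·R2.
R3 ← R3 / (-138/25).
R1 ← R1 + 33/25·R3.
R2 ← R2 − 6/5·R3.
R4 ← R4 + 61/25·R3.
R5 ← R5 − 144/25·R3.
R4 ← R4 / (5/3).
R3 ← R3 + 1/3·R4.
R5 ← R5 − 5·R4.
R5 ← R5 / (-673/23).
R1 ← R1 − 12/23·R5.
R2 ← R2 + 13/23·R5.
R3 ← R3 − 237/115·R5.
R4 ← R4 − 491/115·R5.
Reading off the reduced rows gives x = -1, y = -1/3, z = -5/3, u = -9/4, v = 1/3.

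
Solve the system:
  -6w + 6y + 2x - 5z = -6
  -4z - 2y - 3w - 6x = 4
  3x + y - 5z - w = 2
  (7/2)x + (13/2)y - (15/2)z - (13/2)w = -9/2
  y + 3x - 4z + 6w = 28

Row-reduce:
R1 ← R1 / (2).
R2 ← R2 + 6·R1.
R3 ← R3 − 3·R1.
R4 ← R4 − 7/2·R1.
R5 ← R5 − 3·R1.
R2 ← R2 / (16).
R1 ← R1 − 3·R2.
R3 ← R3 + 8·R2.
R4 ← R4 + 4·R2.
R5 ← R5 + 8·R2.
R3 ← R3 / (-7).
R1 ← R1 − 17/16·R3.
R2 ← R2 + 19/16·R3.
R4 ← R4 + 7/2·R3.
R5 ← R5 + 6·R3.
Swap R4 and R5.
R4 ← R4 / (93/14).
R1 ← R1 − 125/224·R4.
R2 ← R2 + 199/224·R4.
R3 ← R3 − 5/14·R4.
Row 5 reduces to 0 = 1/2, a contradiction. The system is inconsistent.

no solution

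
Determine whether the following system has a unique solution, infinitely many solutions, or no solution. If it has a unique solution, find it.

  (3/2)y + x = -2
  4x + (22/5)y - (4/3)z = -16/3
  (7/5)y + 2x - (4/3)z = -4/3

Row-reduce:
R2 ← R2 − 4·R1.
R3 ← R3 − 2·R1.
R2 ← R2 / (-8/5).
R1 ← R1 − 3/2·R2.
R3 ← R3 + 8/5·R2.
Rank is 2 with 3 unknowns, leaving z free.

infinitely many solutions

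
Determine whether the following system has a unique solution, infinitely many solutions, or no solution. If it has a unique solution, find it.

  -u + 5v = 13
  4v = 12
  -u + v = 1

Row-reduce the augmented matrix:
R1 ← R1 / (-1).
R3 ← R3 + 1·R1.
R2 ← R2 / (4).
R1 ← R1 + 5·R2.
R3 ← R3 + 4·R2.
R3 reduces to 0 = 0, so the extra equation is consistent.
Reading off the reduced rows gives u = 2, v = 3.

u = 2, v = 3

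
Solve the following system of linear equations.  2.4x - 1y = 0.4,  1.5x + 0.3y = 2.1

x = 1, y = 2

From equation 1: y = -2/5 + 12/5·x.
Substitute into equation 2 and solve: x = 1.
Then y = 2.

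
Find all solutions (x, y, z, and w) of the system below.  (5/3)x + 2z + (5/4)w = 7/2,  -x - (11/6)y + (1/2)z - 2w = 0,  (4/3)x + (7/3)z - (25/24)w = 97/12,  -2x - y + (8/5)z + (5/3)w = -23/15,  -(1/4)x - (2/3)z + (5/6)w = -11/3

Row-reduce:
R1 ← R1 / (5/3).
R2 ← R2 + 1·R1.
R3 ← R3 − 4/3·R1.
R4 ← R4 + 2·R1.
R5 ← R5 + 1/4·R1.
R2 ← R2 / (-11/6).
R4 ← R4 + 1·R2.
R3 ← R3 / (11/15).
R1 ← R1 − 6/5·R3.
R2 ← R2 + 51/55·R3.
R4 ← R4 − 169/55·R3.
R5 ← R5 + 11/30·R3.
R4 ← R4 / (36019/2904).
R1 ← R1 − 45/11·R4.
R2 ← R2 + 1839/968·R4.
R3 ← R3 + 245/88·R4.
Row 5 reduces to 0 = -1/2, a contradiction. The system is inconsistent.

no solution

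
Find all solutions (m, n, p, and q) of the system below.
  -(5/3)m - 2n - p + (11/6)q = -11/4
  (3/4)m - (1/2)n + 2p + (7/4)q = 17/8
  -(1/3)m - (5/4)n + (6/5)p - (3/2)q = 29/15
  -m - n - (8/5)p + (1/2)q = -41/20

Row-reduce the augmented matrix:
R1 ← R1 / (-5/3).
R2 ← R2 − 3/4·R1.
R3 ← R3 + 1/3·R1.
R4 ← R4 + 1·R1.
R2 ← R2 / (-7/5).
R1 ← R1 − 6/5·R2.
R3 ← R3 + 17/20·R2.
R4 ← R4 − 1/5·R2.
R3 ← R3 / (257/560).
R1 ← R1 − 27/14·R3.
R2 ← R2 + 31/28·R3.
R4 ← R4 + 109/140·R3.
R4 ← R4 / (-9331/1542).
R1 ← R1 − 3989/257·R4.
R2 ← R2 + 7798/771·R4.
R3 ← R3 + 11525/1542·R4.
Reading off the reduced rows gives m = 2, n = -1, p = 1/2, q = -1/2.

m = 2, n = -1, p = 1/2, q = -1/2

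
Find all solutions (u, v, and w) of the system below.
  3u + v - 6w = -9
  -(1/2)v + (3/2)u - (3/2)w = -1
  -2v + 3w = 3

no solution

Row-reduce:
R1 ← R1 / (3).
R2 ← R2 − 3/2·R1.
R2 ← R2 / (-1).
R1 ← R1 − 1/3·R2.
R3 ← R3 + 2·R2.
Row 3 reduces to 0 = -4, a contradiction. The system is inconsistent.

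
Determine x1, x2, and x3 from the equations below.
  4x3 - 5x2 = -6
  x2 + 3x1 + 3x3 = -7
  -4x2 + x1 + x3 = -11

Row-reduce the augmented matrix:
Swap R1 and R2.
R1 ← R1 / (3).
R3 ← R3 − 1·R1.
R2 ← R2 / (-5).
R1 ← R1 − 1/3·R2.
R3 ← R3 + 13/3·R2.
R3 ← R3 / (-52/15).
R1 ← R1 − 19/15·R3.
R2 ← R2 + 4/5·R3.
Reading off the reduced rows gives x1 = -4, x2 = 2, x3 = 1.

x1 = -4, x2 = 2, x3 = 1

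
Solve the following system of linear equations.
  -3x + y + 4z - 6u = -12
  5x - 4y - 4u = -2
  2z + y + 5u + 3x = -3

infinitely many solutions

Row-reduce:
R1 ← R1 / (-3).
R2 ← R2 − 5·R1.
R3 ← R3 − 3·R1.
R2 ← R2 / (-7/3).
R1 ← R1 + 1/3·R2.
R3 ← R3 − 2·R2.
R3 ← R3 / (82/7).
R1 ← R1 + 16/7·R3.
R2 ← R2 + 20/7·R3.
Rank is 3 with 4 unknowns, leaving u free.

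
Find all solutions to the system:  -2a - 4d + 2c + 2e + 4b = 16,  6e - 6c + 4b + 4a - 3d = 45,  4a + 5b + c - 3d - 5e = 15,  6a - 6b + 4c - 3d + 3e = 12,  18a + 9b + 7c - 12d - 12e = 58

Row-reduce:
R1 ← R1 / (-2).
R2 ← R2 − 4·R1.
R3 ← R3 − 4·R1.
R4 ← R4 − 6·R1.
R5 ← R5 − 18·R1.
R2 ← R2 / (12).
R1 ← R1 + 2·R2.
R3 ← R3 − 13·R2.
R4 ← R4 − 6·R2.
R5 ← R5 − 45·R2.
R3 ← R3 / (43/6).
R1 ← R1 + 4/3·R3.
R2 ← R2 + 1/6·R3.
R4 ← R4 − 11·R3.
R5 ← R5 − 65/2·R3.
R4 ← R4 / (-469/43).
R1 ← R1 − 29/86·R4.
R2 ← R2 + 77/86·R4.
R3 ← R3 − 11/86·R4.
R5 ← R5 + 469/43·R4.
Row 5 reduces to 0 = 1, a contradiction. The system is inconsistent.

no solution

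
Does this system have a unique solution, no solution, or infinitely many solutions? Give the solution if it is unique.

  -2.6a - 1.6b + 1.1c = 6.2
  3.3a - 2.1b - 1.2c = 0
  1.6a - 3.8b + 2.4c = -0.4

a = -2, b = -2, c = -2

Row-reduce the augmented matrix:
R1 ← R1 / (-13/5).
R2 ← R2 − 33/10·R1.
R3 ← R3 − 8/5·R1.
R2 ← R2 / (-537/130).
R1 ← R1 − 8/13·R2.
R3 ← R3 + 311/65·R2.
R3 ← R3 / (5101/1790).
R1 ← R1 + 141/358·R3.
R2 ← R2 + 17/358·R3.
Reading off the reduced rows gives a = -2, b = -2, c = -2.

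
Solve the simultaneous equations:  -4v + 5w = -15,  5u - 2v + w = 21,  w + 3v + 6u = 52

u = 6, v = 5, w = 1

Row-reduce the augmented matrix:
Swap R1 and R2.
R1 ← R1 / (5).
R3 ← R3 − 6·R1.
R2 ← R2 / (-4).
R1 ← R1 + 2/5·R2.
R3 ← R3 − 27/5·R2.
R3 ← R3 / (131/20).
R1 ← R1 + 3/10·R3.
R2 ← R2 + 5/4·R3.
Reading off the reduced rows gives u = 6, v = 5, w = 1.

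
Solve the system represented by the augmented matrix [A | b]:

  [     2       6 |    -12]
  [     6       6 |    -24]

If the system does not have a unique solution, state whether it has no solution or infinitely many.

x_1 = -3, x_2 = -1

Row-reduce the augmented matrix:
R1 ← R1 / (2).
R2 ← R2 − 6·R1.
R2 ← R2 / (-12).
R1 ← R1 − 3·R2.
Reading off the reduced rows gives x_1 = -3, x_2 = -1.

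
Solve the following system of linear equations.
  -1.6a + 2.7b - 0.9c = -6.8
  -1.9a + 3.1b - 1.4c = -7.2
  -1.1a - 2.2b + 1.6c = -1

a = 2, b = -2, c = -2

Row-reduce the augmented matrix:
R1 ← R1 / (-8/5).
R2 ← R2 + 19/10·R1.
R3 ← R3 + 11/10·R1.
R2 ← R2 / (-17/160).
R1 ← R1 + 27/16·R2.
R3 ← R3 + 649/160·R2.
R3 ← R3 / (2527/170).
R1 ← R1 − 99/17·R3.
R2 ← R2 − 53/17·R3.
Reading off the reduced rows gives a = 2, b = -2, c = -2.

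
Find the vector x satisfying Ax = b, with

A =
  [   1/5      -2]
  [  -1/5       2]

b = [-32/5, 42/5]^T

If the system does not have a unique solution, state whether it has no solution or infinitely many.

no solution

Row-reduce:
R1 ← R1 / (1/5).
R2 ← R2 + 1/5·R1.
Row 2 reduces to 0 = 2, a contradiction. The system is inconsistent.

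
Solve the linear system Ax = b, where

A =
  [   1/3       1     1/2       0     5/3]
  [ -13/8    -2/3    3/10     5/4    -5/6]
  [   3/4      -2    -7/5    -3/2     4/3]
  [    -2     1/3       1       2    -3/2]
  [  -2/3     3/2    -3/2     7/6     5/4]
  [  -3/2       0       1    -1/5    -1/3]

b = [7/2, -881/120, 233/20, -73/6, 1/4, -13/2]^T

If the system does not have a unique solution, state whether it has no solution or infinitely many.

Row-reduce:
R1 ← R1 / (1/3).
R2 ← R2 + 13/8·R1.
R3 ← R3 − 3/4·R1.
R4 ← R4 + 2·R1.
R5 ← R5 + 2/3·R1.
R6 ← R6 + 3/2·R1.
R2 ← R2 / (101/24).
R1 ← R1 − 3·R2.
R3 ← R3 + 17/4·R2.
R4 ← R4 − 19/3·R2.
R5 ← R5 − 7/2·R2.
R6 ← R6 − 9/2·R2.
R3 ← R3 / (121/505).
R1 ← R1 + 228/505·R3.
R2 ← R2 − 657/1010·R3.
R4 ← R4 + 121/1010·R3.
R5 ← R5 + 5609/2020·R3.
R6 ← R6 − 163/505·R3.
Swap R4 and R5.
R4 ← R4 / (-1907/726).
R1 ← R1 + 162/121·R4.
R2 ← R2 − 114/121·R4.
R3 ← R3 + 120/121·R4.
R6 ← R6 + 736/605·R4.
Swap R5 and R6.
R5 ← R5 / (-948584/28605).
R1 ← R1 + 36888/1907·R5.
R2 ← R2 − 31787/3814·R5.
R3 ← R3 + 2515/5721·R5.
R4 ← R4 + 40548/1907·R5.
Row 6 reduces to 0 = 1, a contradiction. The system is inconsistent.

no solution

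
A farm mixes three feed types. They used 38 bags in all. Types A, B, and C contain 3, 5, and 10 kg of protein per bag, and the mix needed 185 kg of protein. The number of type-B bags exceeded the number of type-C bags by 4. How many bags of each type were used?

Let a = type-A bags, b = type-B bags, c = type-C bags.
  a + b + c = 38
  3a + 5b + 10c = 185
  b - c = 4
Row-reduce the augmented matrix:
R2 ← R2 − 3·R1.
R2 ← R2 / (2).
R1 ← R1 − 1·R2.
R3 ← R3 − 1·R2.
R3 ← R3 / (-9/2).
R1 ← R1 + 5/2·R3.
R2 ← R2 − 7/2·R3.
Reading off the reduced rows gives a = 20, b = 11, c = 7.

type-A bags: 20, type-B bags: 11, type-C bags: 7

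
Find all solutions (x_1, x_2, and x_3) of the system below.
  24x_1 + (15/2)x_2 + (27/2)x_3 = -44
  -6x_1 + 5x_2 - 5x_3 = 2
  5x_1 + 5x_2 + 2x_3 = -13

no solution

Row-reduce:
R1 ← R1 / (24).
R2 ← R2 + 6·R1.
R3 ← R3 − 5·R1.
R2 ← R2 / (55/8).
R1 ← R1 − 5/16·R2.
R3 ← R3 − 55/16·R2.
Row 3 reduces to 0 = 2/3, a contradiction. The system is inconsistent.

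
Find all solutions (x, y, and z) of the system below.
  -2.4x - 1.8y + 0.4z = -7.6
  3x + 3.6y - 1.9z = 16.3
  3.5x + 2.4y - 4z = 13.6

Row-reduce the augmented matrix:
R1 ← R1 / (-12/5).
R2 ← R2 − 3·R1.
R3 ← R3 − 7/2·R1.
R2 ← R2 / (27/20).
R1 ← R1 − 3/4·R2.
R3 ← R3 + 9/40·R2.
R3 ← R3 / (-73/20).
R1 ← R1 − 11/18·R3.
R2 ← R2 + 28/27·R3.
Reading off the reduced rows gives x = 0, y = 4, z = -1.

x = 0, y = 4, z = -1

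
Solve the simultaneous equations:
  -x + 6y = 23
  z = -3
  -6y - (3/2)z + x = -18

no solution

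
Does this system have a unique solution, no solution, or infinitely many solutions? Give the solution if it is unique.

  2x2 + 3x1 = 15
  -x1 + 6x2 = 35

x1 = 1, x2 = 6

From equation 2: x1 = -35 + 6·x2.
Substitute into equation 1 and solve: x2 = 6.
Then x1 = 1.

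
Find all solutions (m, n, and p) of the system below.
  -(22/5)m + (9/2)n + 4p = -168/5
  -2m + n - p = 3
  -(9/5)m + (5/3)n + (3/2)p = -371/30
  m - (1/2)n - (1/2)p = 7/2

m = -1, n = -4, p = -5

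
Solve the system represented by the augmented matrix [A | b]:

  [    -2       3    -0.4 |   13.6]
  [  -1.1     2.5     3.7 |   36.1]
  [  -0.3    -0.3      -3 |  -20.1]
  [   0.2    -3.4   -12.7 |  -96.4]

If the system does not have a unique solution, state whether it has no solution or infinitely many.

x_1 = 1, x_2 = 6, x_3 = 6

Row-reduce the augmented matrix:
R1 ← R1 / (-2).
R2 ← R2 + 11/10·R1.
R3 ← R3 + 3/10·R1.
R4 ← R4 − 1/5·R1.
R2 ← R2 / (17/20).
R1 ← R1 + 3/2·R2.
R3 ← R3 + 3/4·R2.
R4 ← R4 + 31/10·R2.
R3 ← R3 / (441/850).
R1 ← R1 − 121/17·R3.
R2 ← R2 − 392/85·R3.
R4 ← R4 − 1323/850·R3.
R4 reduces to 0 = 0, so the extra equation is consistent.
Reading off the reduced rows gives x_1 = 1, x_2 = 6, x_3 = 6.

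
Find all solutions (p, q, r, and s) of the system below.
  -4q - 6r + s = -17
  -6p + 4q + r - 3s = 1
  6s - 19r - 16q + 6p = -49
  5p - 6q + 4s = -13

Row-reduce:
Swap R1 and R2.
R1 ← R1 / (-6).
R3 ← R3 − 6·R1.
R4 ← R4 − 5·R1.
R2 ← R2 / (-4).
R1 ← R1 + 2/3·R2.
R3 ← R3 + 12·R2.
R4 ← R4 + 8/3·R2.
Swap R3 and R4.
R3 ← R3 / (29/6).
R1 ← R1 − 5/6·R3.
R2 ← R2 − 3/2·R3.
Row 4 reduces to 0 = 3, a contradiction. The system is inconsistent.

no solution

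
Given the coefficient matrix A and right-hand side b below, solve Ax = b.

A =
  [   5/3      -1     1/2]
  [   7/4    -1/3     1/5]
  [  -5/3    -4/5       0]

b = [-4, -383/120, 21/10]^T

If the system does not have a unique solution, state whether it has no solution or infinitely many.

Row-reduce the augmented matrix:
R1 ← R1 / (5/3).
R2 ← R2 − 7/4·R1.
R3 ← R3 + 5/3·R1.
R2 ← R2 / (43/60).
R1 ← R1 + 3/5·R2.
R3 ← R3 + 9/5·R2.
R3 ← R3 / (-68/215).
R1 ← R1 − 6/215·R3.
R2 ← R2 + 39/86·R3.
Reading off the reduced rows gives x_1 = -3/2, x_2 = 1/2, x_3 = -2.

x_1 = -3/2, x_2 = 1/2, x_3 = -2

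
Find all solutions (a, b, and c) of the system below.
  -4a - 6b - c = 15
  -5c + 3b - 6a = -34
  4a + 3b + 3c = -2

a = 4, b = -5, c = -1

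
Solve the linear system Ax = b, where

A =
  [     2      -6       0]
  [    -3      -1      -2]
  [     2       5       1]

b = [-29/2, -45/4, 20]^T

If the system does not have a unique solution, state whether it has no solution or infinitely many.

x_1 = 7/4, x_2 = 3, x_3 = 3/2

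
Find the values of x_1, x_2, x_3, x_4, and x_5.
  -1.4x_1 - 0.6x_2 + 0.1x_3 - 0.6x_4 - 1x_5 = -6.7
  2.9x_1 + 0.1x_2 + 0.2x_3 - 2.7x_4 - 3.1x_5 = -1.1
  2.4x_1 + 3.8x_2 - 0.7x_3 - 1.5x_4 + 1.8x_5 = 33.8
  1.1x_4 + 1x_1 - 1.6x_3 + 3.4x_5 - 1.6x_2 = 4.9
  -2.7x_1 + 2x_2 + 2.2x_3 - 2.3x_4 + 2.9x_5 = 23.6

x_1 = 1, x_2 = 5, x_3 = -1, x_4 = -3, x_5 = 4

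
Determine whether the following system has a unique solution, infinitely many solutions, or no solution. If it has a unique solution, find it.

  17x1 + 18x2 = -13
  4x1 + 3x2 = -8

Row-reduce the augmented matrix:
R1 ← R1 / (17).
R2 ← R2 − 4·R1.
R2 ← R2 / (-21/17).
R1 ← R1 − 18/17·R2.
Reading off the reduced rows gives x1 = -5, x2 = 4.

x1 = -5, x2 = 4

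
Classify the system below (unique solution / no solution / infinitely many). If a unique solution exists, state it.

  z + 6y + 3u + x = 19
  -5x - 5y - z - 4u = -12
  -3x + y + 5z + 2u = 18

infinitely many solutions

Row-reduce:
R2 ← R2 + 5·R1.
R3 ← R3 + 3·R1.
R2 ← R2 / (25).
R1 ← R1 − 6·R2.
R3 ← R3 − 19·R2.
R3 ← R3 / (124/25).
R1 ← R1 − 1/25·R3.
R2 ← R2 − 4/25·R3.
Rank is 3 with 4 unknowns, leaving u free.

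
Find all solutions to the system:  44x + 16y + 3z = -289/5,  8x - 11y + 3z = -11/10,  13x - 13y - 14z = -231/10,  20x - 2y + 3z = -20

x = -6/5, y = -1/2, z = 1

Row-reduce the augmented matrix:
R1 ← R1 / (44).
R2 ← R2 − 8·R1.
R3 ← R3 − 13·R1.
R4 ← R4 − 20·R1.
R2 ← R2 / (-153/11).
R1 ← R1 − 4/11·R2.
R3 ← R3 + 195/11·R2.
R4 ← R4 + 102/11·R2.
R3 ← R3 / (-1225/68).
R1 ← R1 − 9/68·R3.
R2 ← R2 + 3/17·R3.
R4 reduces to 0 = 0, so the extra equation is consistent.
Reading off the reduced rows gives x = -6/5, y = -1/2, z = 1.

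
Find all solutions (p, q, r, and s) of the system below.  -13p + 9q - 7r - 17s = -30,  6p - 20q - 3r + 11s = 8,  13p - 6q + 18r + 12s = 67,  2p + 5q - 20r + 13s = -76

p = -5, q = -1, r = 5, s = 3

Row-reduce the augmented matrix:
R1 ← R1 / (-13).
R2 ← R2 − 6·R1.
R3 ← R3 − 13·R1.
R4 ← R4 − 2·R1.
R2 ← R2 / (-206/13).
R1 ← R1 + 9/13·R2.
R3 ← R3 − 3·R2.
R4 ← R4 − 83/13·R2.
R3 ← R3 / (2023/206).
R1 ← R1 − 167/206·R3.
R2 ← R2 − 81/206·R3.
R4 ← R4 + 4859/206·R3.
R4 ← R4 / (2185/2023).
R1 ← R1 − 3102/2023·R4.
R2 ← R2 + 46/2023·R4.
R3 ← R3 + 907/2023·R4.
Reading off the reduced rows gives p = -5, q = -1, r = 5, s = 3.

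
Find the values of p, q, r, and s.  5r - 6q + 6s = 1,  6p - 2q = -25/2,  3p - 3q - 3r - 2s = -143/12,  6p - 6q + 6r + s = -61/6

Row-reduce the augmented matrix:
Swap R1 and R2.
R1 ← R1 / (6).
R3 ← R3 − 3·R1.
R4 ← R4 − 6·R1.
R2 ← R2 / (-6).
R1 ← R1 + 1/3·R2.
R3 ← R3 + 2·R2.
R4 ← R4 + 4·R2.
R3 ← R3 / (-14/3).
R1 ← R1 + 5/18·R3.
R2 ← R2 + 5/6·R3.
R4 ← R4 − 8/3·R3.
R4 ← R4 / (-37/7).
R1 ← R1 + 2/21·R4.
R2 ← R2 + 2/7·R4.
R3 ← R3 − 6/7·R4.
Reading off the reduced rows gives p = -7/4, q = 1, r = 1, s = 1/3.

p = -7/4, q = 1, r = 1, s = 1/3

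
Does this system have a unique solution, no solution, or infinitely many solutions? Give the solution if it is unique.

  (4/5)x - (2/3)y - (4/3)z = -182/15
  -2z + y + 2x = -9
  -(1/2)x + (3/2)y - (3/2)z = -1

x = -1, y = 5, z = 6

Row-reduce the augmented matrix:
R1 ← R1 / (4/5).
R2 ← R2 − 2·R1.
R3 ← R3 + 1/2·R1.
R2 ← R2 / (8/3).
R1 ← R1 + 5/6·R2.
R3 ← R3 − 13/12·R2.
R3 ← R3 / (-23/8).
R1 ← R1 + 5/4·R3.
R2 ← R2 − 1/2·R3.
Reading off the reduced rows gives x = -1, y = 5, z = 6.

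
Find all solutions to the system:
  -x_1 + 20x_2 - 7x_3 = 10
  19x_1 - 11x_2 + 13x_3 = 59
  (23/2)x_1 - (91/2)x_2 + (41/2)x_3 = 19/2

infinitely many solutions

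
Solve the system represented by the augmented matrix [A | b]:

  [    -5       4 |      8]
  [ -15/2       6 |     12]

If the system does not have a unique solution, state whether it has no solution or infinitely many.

infinitely many solutions

Row-reduce:
R1 ← R1 / (-5).
R2 ← R2 + 15/2·R1.
Rank is 1 with 2 unknowns, leaving x_2 free.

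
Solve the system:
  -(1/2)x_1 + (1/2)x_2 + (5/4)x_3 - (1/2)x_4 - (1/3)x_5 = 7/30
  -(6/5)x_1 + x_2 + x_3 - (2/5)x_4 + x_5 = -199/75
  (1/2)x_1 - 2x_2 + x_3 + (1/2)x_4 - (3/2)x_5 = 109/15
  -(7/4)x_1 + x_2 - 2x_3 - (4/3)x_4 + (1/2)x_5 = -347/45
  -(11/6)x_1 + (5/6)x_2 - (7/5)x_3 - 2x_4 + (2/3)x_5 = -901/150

Row-reduce the augmented matrix:
R1 ← R1 / (-1/2).
R2 ← R2 + 6/5·R1.
R3 ← R3 − 1/2·R1.
R4 ← R4 + 7/4·R1.
R5 ← R5 + 11/6·R1.
R2 ← R2 / (-1/5).
R1 ← R1 + 1·R2.
R3 ← R3 + 3/2·R2.
R4 ← R4 + 3/4·R2.
R5 ← R5 + 1·R2.
R3 ← R3 / (69/4).
R1 ← R1 − 15/2·R3.
R2 ← R2 − 10·R3.
R4 ← R4 − 9/8·R3.
R5 ← R5 − 241/60·R3.
R4 ← R4 / (-605/276).
R1 ← R1 + 9/23·R4.
R2 ← R2 + 12/23·R4.
R3 ← R3 + 8/23·R4.
R5 ← R5 + 637/230·R4.
R5 ← R5 / (264371/163350).
R1 ← R1 + 1702/1815·R5.
R2 ← R2 − 4687/5445·R5.
R3 ← R3 + 1312/5445·R5.
R4 ← R4 − 1127/605·R5.
Reading off the reduced rows gives x_1 = 8/5, x_2 = -13/5, x_3 = 8/5, x_4 = -2/3, x_5 = 0.

x_1 = 8/5, x_2 = -13/5, x_3 = 8/5, x_4 = -2/3, x_5 = 0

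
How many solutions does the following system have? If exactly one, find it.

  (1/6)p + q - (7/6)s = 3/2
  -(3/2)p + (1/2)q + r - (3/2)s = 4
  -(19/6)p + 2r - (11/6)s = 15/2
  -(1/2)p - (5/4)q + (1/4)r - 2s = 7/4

no solution

Row-reduce:
R1 ← R1 / (1/6).
R2 ← R2 + 3/2·R1.
R3 ← R3 + 19/6·R1.
R4 ← R4 + 1/2·R1.
R2 ← R2 / (19/2).
R1 ← R1 − 6·R2.
R3 ← R3 − 19·R2.
R4 ← R4 − 7/4·R2.
Swap R3 and R4.
R3 ← R3 / (5/76).
R1 ← R1 + 12/19·R3.
R2 ← R2 − 2/19·R3.
Row 4 reduces to 0 = 1, a contradiction. The system is inconsistent.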